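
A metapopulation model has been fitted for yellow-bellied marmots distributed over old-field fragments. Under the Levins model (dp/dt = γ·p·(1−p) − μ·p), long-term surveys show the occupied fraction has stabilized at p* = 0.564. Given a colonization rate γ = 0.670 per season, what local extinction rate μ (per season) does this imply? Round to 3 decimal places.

0.292

At equilibrium γ(1−p*) = μ.
μ = 0.670 × (1 − 0.564) = 0.670 × 0.4360 = 0.2921.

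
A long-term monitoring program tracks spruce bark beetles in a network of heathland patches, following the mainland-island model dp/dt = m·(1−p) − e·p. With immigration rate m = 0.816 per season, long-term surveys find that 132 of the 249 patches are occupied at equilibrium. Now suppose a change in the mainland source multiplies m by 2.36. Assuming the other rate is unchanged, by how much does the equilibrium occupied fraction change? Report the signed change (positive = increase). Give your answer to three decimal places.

0.197

Observed p* = 132/249 = 0.53012.
Balance m(1−p*) = e·p* gives e = m(1−p*)/p* = 0.816×0.46988/0.53012 = 0.72327.
New p* = m/(m+e) = 1.92576/(1.92576+0.72327) = 0.72697.
Δp* = 0.72697 − 0.53012 = +0.19685.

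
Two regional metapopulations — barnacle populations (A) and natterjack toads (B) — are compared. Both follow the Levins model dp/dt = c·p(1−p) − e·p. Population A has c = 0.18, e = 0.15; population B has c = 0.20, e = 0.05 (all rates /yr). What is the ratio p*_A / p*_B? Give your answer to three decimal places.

A: p*_A = 1 − 0.15/0.18 = 0.1667.
B: p*_B = 1 − 0.05/0.20 = 0.7500.
p*_A / p*_B = 0.1667/0.7500 = 0.2222.

0.222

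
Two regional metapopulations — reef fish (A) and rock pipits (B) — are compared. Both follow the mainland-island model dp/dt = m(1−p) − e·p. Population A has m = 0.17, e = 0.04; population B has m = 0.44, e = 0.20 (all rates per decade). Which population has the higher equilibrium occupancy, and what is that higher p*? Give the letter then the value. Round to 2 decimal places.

A: p*_A = m/(m+e) = 0.17/0.2100 = 0.8095.
B: p*_B = 0.44/0.6400 = 0.6875.
A is higher at 0.8095.

A, 0.81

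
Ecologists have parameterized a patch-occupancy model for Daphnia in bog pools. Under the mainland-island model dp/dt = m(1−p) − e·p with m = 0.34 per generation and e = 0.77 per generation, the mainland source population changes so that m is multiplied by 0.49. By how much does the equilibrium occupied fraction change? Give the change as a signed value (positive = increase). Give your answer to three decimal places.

-0.128

Before: p* = 0.34/(0.34+0.77) = 0.3063.
After: m = 0.1666, e = 0.77; p* = 0.1666/0.9366 = 0.1779.
Δp* = 0.1779 − 0.3063 = -0.1284.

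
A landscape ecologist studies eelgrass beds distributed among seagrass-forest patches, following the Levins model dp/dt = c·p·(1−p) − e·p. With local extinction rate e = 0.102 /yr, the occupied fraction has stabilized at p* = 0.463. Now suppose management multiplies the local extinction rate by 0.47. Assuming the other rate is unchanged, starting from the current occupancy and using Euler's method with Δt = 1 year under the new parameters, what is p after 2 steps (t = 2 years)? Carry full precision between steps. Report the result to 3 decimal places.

Balance c(1−p*) = e gives c = e/(1 − 0.46300) = 0.102/0.53700 = 0.18994.
Starting from p₀ = 0.46300; update p ← p + (dp/dt)·Δt with the new parameters.
  1  |  dp/dt·Δt = +0.025030  |  p_1 = 0.488030
  2  |  dp/dt·Δt = +0.024063  |  p_2 = 0.512092

0.512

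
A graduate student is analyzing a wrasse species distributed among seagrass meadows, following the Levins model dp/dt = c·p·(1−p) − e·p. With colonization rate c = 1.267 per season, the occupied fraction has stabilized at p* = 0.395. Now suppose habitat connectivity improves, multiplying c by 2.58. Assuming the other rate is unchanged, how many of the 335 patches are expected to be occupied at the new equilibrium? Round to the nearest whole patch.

256

Balance c(1−p*) = e gives e = 1.267×(1 − 0.39500) = 0.76653.
New p* = 1 − e/c = 1 − 0.76653/3.26886 = 0.76551.
Expected occupied = 335 × 0.76551 = 256.45 ≈ 256.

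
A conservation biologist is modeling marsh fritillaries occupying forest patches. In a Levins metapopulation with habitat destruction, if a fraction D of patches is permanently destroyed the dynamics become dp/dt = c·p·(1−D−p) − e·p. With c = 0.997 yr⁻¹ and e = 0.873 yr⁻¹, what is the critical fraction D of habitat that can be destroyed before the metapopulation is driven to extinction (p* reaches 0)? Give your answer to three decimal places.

The nontrivial equilibrium is p* = (1−D) − e/c; extinction occurs when this hits zero.
So D_crit = 1 − e/c = 1 − 0.873/0.997 = 1 − 0.8756 = 0.1244.
Note this equals the original equilibrium occupancy — the Levins extinction-debt result.

0.124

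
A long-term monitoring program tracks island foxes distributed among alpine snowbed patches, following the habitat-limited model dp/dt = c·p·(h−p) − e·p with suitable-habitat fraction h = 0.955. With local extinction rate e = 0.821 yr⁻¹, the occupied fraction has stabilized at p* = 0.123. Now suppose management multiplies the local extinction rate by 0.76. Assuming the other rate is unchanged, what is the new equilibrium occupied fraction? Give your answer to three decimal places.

Balance c(h−p*) = e gives c = e/(0.955 − 0.12300) = 0.821/0.83200 = 0.98678.
New p* = 0.955 − e/c = 0.955 − 0.62396/0.98678 = 0.32268.

0.323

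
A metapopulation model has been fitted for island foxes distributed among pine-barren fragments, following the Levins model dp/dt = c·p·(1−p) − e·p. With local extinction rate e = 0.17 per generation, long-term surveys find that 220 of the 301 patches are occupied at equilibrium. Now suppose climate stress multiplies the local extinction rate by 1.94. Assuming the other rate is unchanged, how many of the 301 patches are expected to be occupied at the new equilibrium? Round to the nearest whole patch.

Observed p* = 220/301 = 0.73090.
Balance c(1−p*) = e gives c = e/(1 − 0.73090) = 0.17/0.26910 = 0.63174.
New p* = 1 − e/c = 1 − 0.32980/0.63174 = 0.47795.
Expected occupied = 301 × 0.47795 = 143.86 ≈ 144.

144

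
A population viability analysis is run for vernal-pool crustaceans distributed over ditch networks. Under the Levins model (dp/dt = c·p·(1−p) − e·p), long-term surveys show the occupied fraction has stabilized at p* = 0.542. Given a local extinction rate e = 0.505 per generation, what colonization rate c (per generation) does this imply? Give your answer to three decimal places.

1.103

At equilibrium c(1−p*) = e, so c = e/(1−p*).
c = 0.505/(1 − 0.542) = 0.505/0.4580 = 1.1026.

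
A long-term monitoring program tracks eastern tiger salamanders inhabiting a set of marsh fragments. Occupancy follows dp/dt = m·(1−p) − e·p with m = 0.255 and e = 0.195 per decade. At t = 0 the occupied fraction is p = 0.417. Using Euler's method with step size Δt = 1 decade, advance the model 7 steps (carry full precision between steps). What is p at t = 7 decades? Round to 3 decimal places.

0.564

Update rule: p ← p + [m·(1−p) − e·p]·Δt with Δt = 1.
  1  |  dp/dt·Δt = +0.067350  |  p_1 = 0.484350
  2  |  dp/dt·Δt = +0.037043  |  p_2 = 0.521392
  3  |  dp/dt·Δt = +0.020373  |  p_3 = 0.541766
  4  |  dp/dt·Δt = +0.011205  |  p_4 = 0.552971
  5  |  dp/dt·Δt = +0.006163  |  p_5 = 0.559134
  6  |  dp/dt·Δt = +0.003390  |  p_6 = 0.562524
  7  |  dp/dt·Δt = +0.001864  |  p_7 = 0.564388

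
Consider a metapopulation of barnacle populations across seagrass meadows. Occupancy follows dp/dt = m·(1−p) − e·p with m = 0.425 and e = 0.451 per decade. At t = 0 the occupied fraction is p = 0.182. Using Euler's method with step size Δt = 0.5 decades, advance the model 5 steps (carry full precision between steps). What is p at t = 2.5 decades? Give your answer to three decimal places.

0.468

Update rule: p ← p + [m·(1−p) − e·p]·Δt with Δt = 0.5.
  1  |  dp/dt·Δt = +0.132784  |  p_1 = 0.314784
  2  |  dp/dt·Δt = +0.074625  |  p_2 = 0.389409
  3  |  dp/dt·Δt = +0.041939  |  p_3 = 0.431348
  4  |  dp/dt·Δt = +0.023570  |  p_4 = 0.454917
  5  |  dp/dt·Δt = +0.013246  |  p_5 = 0.468164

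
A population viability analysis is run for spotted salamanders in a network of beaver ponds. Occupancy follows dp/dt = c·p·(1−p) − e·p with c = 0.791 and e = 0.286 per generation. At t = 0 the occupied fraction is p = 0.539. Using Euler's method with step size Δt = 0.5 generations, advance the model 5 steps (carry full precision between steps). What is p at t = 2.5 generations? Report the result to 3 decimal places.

0.611

Update rule: p ← p + [c·p·(1−p) − e·p]·Δt with Δt = 0.5.
t = 0.5: p = 0.53900 + (+0.02120) = 0.56020
t = 1: p = 0.56020 + (+0.01733) = 0.57753
t = 1.5: p = 0.57753 + (+0.01391) = 0.59144
t = 2: p = 0.59144 + (+0.01099) = 0.60243
t = 2.5: p = 0.60243 + (+0.00858) = 0.61101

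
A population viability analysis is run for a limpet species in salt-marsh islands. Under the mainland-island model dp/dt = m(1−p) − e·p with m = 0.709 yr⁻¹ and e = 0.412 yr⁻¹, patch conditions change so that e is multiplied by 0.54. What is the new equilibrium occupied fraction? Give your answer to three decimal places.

0.761

Before: p* = 0.709/(0.709+0.412) = 0.6325.
After: m = 0.709, e = 0.22248; p* = 0.709/0.9315 = 0.7612.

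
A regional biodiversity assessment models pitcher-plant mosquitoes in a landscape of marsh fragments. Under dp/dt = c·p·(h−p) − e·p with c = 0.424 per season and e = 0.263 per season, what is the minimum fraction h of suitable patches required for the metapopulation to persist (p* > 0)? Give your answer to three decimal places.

0.620

p* = h − e/c is positive only when h > e/c.
h_min = e/c = 0.263/0.424 = 0.6203.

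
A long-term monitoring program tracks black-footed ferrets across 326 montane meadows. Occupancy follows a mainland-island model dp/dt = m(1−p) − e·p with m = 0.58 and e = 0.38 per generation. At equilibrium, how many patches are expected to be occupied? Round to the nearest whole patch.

197

p* = m/(m+e) = 0.58/0.9600 = 0.6042.
Expected occupied patches = N × p* = 326 × 0.6042 = 196.96 ≈ 197.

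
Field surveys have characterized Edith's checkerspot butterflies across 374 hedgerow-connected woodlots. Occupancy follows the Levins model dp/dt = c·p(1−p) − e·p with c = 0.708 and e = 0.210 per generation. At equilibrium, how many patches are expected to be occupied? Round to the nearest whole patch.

p* = 1 − e/c = 1 − 0.210/0.708 = 0.7034.
Expected occupied patches = N × p* = 374 × 0.7034 = 263.07 ≈ 263.

263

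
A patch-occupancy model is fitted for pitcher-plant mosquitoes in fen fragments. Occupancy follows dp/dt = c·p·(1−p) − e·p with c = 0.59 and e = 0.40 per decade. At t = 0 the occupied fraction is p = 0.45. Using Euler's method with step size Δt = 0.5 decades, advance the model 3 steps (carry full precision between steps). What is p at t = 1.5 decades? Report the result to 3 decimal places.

0.407

Update rule: p ← p + [c·p·(1−p) − e·p]·Δt with Δt = 0.5.
p: 0.45000 → 0.43301  (Δp = -0.01699)
p: 0.43301 → 0.41884  (Δp = -0.01418)
p: 0.41884 → 0.40688  (Δp = -0.01196)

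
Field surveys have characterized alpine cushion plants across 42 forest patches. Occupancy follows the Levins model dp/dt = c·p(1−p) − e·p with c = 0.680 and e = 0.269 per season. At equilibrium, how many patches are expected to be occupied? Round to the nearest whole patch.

p* = 1 − e/c = 1 − 0.269/0.680 = 0.6044.
Expected occupied patches = N × p* = 42 × 0.6044 = 25.39 ≈ 25.

25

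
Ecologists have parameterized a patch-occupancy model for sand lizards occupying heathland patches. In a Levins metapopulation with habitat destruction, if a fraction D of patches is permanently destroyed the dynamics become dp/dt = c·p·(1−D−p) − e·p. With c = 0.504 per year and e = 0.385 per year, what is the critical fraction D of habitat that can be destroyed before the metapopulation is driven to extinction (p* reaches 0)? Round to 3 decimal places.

The nontrivial equilibrium is p* = (1−D) − e/c; extinction occurs when this hits zero.
So D_crit = 1 − e/c = 1 − 0.385/0.504 = 1 − 0.7639 = 0.2361.
Note this equals the original equilibrium occupancy — the Levins extinction-debt result.

0.236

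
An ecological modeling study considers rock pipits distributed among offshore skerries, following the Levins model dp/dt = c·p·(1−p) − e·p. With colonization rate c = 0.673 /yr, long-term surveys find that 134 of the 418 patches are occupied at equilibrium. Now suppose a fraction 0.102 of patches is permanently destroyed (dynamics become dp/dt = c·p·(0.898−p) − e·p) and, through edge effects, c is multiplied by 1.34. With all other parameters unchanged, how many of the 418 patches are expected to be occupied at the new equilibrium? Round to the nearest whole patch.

163

Observed p* = 134/418 = 0.32057.
Balance c(1−p*) = e gives e = 0.673×(1 − 0.32057) = 0.45726.
New p* = 0.898 − e/c = 0.898 − 0.45726/0.90182 = 0.39096.
Expected occupied = 418 × 0.39096 = 163.42 ≈ 163.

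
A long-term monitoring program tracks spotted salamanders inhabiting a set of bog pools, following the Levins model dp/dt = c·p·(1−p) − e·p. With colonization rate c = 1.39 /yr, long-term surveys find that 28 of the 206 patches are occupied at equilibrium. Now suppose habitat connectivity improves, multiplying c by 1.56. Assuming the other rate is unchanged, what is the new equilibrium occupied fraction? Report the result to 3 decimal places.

Observed p* = 28/206 = 0.13592.
Balance c(1−p*) = e gives e = 1.39×(1 − 0.13592) = 1.20107.
New p* = 1 − e/c = 1 − 1.20107/2.16840 = 0.44610.

0.446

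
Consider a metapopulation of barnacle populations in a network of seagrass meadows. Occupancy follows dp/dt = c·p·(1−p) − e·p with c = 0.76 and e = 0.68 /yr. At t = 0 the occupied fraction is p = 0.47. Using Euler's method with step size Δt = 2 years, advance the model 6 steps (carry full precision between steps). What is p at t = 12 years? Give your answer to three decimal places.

Update rule: p ← p + [c·p·(1−p) − e·p]·Δt with Δt = 2.
  1  |  dp/dt·Δt = -0.260568  |  p_1 = 0.209432
  2  |  dp/dt·Δt = -0.033161  |  p_2 = 0.176271
  3  |  dp/dt·Δt = -0.019025  |  p_3 = 0.157246
  4  |  dp/dt·Δt = -0.012425  |  p_4 = 0.144821
  5  |  dp/dt·Δt = -0.008708  |  p_5 = 0.136113
  6  |  dp/dt·Δt = -0.006383  |  p_6 = 0.129731

0.130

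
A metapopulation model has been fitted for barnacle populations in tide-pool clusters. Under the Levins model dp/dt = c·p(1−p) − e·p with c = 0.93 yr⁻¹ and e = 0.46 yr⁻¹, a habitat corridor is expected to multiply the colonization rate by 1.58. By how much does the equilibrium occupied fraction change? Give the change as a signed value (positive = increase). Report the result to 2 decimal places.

Before: p* = 1 − 0.46/0.93 = 0.5054.
After the change, c = 1.4694, e = 0.46, so p* = 1 − 0.46/1.4694 = 0.6869.
Δp* = 0.6869 − 0.5054 = +0.1816.

0.18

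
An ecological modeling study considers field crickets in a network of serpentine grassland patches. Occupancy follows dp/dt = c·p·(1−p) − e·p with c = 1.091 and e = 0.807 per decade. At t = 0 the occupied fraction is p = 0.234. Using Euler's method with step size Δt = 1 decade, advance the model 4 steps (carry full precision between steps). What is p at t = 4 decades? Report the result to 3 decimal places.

0.253

Update rule: p ← p + [c·p·(1−p) − e·p]·Δt with Δt = 1.
step 1: Δp = +0.00672, p = 0.24072
step 2: Δp = +0.00515, p = 0.24586
step 3: Δp = +0.00388, p = 0.24974
step 4: Δp = +0.00288, p = 0.25262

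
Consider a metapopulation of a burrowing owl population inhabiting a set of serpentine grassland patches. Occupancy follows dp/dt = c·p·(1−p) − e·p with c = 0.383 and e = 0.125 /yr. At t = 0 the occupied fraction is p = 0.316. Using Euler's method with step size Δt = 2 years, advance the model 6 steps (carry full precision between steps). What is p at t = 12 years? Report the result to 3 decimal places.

0.655

Update rule: p ← p + [c·p·(1−p) − e·p]·Δt with Δt = 2.
step 1: Δp = +0.08657, p = 0.40257
step 2: Δp = +0.08359, p = 0.48615
step 3: Δp = +0.06981, p = 0.55597
step 4: Δp = +0.05011, p = 0.60608
step 5: Δp = +0.03136, p = 0.63744
step 6: Δp = +0.01767, p = 0.65511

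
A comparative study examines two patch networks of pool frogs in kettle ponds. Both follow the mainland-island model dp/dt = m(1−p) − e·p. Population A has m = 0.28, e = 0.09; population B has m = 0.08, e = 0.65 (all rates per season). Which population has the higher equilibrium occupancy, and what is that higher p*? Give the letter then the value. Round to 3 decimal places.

A, 0.757

A: p*_A = m/(m+e) = 0.28/0.3700 = 0.7568.
B: p*_B = 0.08/0.7300 = 0.1096.
A is higher at 0.7568.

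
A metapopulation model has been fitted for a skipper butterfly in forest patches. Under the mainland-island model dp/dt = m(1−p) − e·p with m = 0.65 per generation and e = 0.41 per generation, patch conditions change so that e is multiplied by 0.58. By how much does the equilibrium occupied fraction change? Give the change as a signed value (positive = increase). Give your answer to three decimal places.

Before: p* = 0.65/(0.65+0.41) = 0.6132.
After: m = 0.65, e = 0.2378; p* = 0.65/0.8878 = 0.7321.
Δp* = 0.7321 − 0.6132 = +0.1189.

0.119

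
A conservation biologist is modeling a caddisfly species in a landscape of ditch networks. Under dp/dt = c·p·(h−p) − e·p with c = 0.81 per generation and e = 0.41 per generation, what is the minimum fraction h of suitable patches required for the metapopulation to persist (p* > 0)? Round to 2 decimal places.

0.51

p* = h − e/c is positive only when h > e/c.
h_min = e/c = 0.41/0.81 = 0.5062.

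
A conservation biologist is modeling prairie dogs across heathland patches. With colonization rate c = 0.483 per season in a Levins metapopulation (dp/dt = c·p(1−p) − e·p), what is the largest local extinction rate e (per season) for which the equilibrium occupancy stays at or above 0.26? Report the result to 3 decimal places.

0.357

1 − e/c ≥ 0.26 ⇒ e ≤ c(1 − 0.26) = 0.483 × 0.7400.
e_max = 0.3574.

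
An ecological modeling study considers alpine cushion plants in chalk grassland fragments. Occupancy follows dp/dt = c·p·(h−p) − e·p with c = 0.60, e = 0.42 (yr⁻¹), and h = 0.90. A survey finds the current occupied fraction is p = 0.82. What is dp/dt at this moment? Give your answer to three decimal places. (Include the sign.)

-0.305

Colonization term: c·p·(h−p) = 0.60×0.82×0.0800 = 0.03936.
Extinction term: e·p = 0.34440.
dp/dt = 0.03936 − 0.34440 = -0.30504.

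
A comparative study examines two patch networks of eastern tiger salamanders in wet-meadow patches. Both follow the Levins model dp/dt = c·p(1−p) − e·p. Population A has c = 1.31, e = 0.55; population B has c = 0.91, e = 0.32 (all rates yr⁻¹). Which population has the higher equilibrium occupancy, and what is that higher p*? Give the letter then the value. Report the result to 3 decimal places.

B, 0.648

A: p*_A = 1 − 0.55/1.31 = 0.5802.
B: p*_B = 1 − 0.32/0.91 = 0.6484.
B is higher at 0.6484.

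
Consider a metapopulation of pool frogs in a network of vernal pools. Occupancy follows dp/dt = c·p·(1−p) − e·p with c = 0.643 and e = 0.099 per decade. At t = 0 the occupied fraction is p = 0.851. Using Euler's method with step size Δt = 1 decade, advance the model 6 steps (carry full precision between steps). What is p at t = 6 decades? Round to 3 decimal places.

Update rule: p ← p + [c·p·(1−p) − e·p]·Δt with Δt = 1.
p: 0.85100 → 0.84828  (Δp = -0.00272)
p: 0.84828 → 0.84706  (Δp = -0.00123)
p: 0.84706 → 0.84650  (Δp = -0.00056)
p: 0.84650 → 0.84625  (Δp = -0.00025)
p: 0.84625 → 0.84613  (Δp = -0.00012)
p: 0.84613 → 0.84608  (Δp = -0.00005)

0.846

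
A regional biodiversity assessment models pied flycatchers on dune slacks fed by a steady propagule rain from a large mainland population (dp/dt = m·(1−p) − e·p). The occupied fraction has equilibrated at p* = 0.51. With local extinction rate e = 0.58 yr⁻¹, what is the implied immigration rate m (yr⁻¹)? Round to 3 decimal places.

0.604

At equilibrium m(1−p*) = e·p*, so m = e·p*/(1−p*).
m = 0.58 × 0.51 / 0.4900 = 0.2958/0.4900 = 0.6037.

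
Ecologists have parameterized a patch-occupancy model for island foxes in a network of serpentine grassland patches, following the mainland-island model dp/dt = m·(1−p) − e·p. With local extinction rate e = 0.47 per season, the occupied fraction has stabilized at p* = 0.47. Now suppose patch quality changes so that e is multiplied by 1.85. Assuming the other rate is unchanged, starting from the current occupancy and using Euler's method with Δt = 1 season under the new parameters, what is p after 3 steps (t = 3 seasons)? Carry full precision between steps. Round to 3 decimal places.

0.321

Balance m(1−p*) = e·p* gives m = e·p*/(1−p*) = 0.47×0.47000/0.53000 = 0.41679.
Starting from p₀ = 0.47000; update p ← p + (dp/dt)·Δt with the new parameters.
step 1: Δp = -0.18776, p = 0.28224
step 2: Δp = +0.05376, p = 0.33599
step 3: Δp = -0.01539, p = 0.32060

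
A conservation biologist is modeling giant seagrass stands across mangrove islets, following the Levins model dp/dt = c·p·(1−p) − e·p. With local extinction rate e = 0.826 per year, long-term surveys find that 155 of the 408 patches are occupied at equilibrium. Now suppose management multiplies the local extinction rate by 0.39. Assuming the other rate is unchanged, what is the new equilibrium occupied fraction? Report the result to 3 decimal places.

Observed p* = 155/408 = 0.37990.
Balance c(1−p*) = e gives c = e/(1 − 0.37990) = 0.826/0.62010 = 1.33204.
New p* = 1 − e/c = 1 − 0.32214/1.33204 = 0.75816.

0.758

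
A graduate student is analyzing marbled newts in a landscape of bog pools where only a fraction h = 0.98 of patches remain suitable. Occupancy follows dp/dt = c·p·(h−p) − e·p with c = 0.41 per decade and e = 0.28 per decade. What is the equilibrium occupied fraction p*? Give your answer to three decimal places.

0.297

Setting dp/dt = 0 and dividing by p* gives c·(h−p*) = e.
So p* = h − e/c = 0.98 − 0.28/0.41 = 0.98 − 0.6829 = 0.2971.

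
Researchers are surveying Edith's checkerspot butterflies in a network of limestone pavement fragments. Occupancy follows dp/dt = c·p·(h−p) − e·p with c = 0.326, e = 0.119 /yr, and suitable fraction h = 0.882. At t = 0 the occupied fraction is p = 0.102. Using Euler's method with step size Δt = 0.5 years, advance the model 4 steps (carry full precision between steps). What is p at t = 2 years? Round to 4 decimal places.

0.1317

Update rule: p ← p + [c·p·(h−p) − e·p]·Δt with Δt = 0.5.
t = 0.5: p = 0.10200 + (+0.00690) = 0.10890
t = 1: p = 0.10890 + (+0.00724) = 0.11614
t = 1.5: p = 0.11614 + (+0.00759) = 0.12373
t = 2: p = 0.12373 + (+0.00793) = 0.13166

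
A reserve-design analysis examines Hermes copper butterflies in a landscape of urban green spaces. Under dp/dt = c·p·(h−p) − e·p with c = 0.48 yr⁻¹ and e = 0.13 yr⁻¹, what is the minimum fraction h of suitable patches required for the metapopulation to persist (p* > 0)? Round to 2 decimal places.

0.27

p* = h − e/c is positive only when h > e/c.
h_min = e/c = 0.13/0.48 = 0.2708.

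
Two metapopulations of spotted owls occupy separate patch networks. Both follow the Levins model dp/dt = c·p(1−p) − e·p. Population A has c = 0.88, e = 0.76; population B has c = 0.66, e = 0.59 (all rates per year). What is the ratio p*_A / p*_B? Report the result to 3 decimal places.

A: p*_A = 1 − 0.76/0.88 = 0.1364.
B: p*_B = 1 − 0.59/0.66 = 0.1061.
p*_A / p*_B = 0.1364/0.1061 = 1.2857.

1.286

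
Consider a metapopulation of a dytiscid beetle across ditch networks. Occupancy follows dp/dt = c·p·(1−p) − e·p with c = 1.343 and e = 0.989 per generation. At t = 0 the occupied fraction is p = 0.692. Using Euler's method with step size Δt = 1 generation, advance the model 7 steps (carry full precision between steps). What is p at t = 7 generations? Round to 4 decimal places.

0.2655

Update rule: p ← p + [c·p·(1−p) − e·p]·Δt with Δt = 1.
p: 0.69200 → 0.29385  (Δp = -0.39815)
p: 0.29385 → 0.28191  (Δp = -0.01194)
p: 0.28191 → 0.27497  (Δp = -0.00694)
p: 0.27497 → 0.27077  (Δp = -0.00420)
p: 0.27077 → 0.26816  (Δp = -0.00261)
p: 0.26816 → 0.26651  (Δp = -0.00165)
p: 0.26651 → 0.26547  (Δp = -0.00105)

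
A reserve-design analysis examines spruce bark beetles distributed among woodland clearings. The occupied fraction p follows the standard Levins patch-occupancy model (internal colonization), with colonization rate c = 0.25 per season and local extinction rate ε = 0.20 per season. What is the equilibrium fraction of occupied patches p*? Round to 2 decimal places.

Setting dp/dt = 0 and dividing through by p* gives c·(1−p*) = ε.
So p* = 1 − ε/c = 1 − 0.20/0.25 = 1 − 0.8000 = 0.2000.

0.20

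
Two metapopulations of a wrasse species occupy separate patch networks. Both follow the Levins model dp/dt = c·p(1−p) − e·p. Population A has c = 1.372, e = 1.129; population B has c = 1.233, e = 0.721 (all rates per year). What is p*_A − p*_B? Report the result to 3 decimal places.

-0.238

A: p*_A = 1 − 1.129/1.372 = 0.1771.
B: p*_B = 1 − 0.721/1.233 = 0.4152.
p*_A − p*_B = 0.1771 − 0.4152 = -0.2381.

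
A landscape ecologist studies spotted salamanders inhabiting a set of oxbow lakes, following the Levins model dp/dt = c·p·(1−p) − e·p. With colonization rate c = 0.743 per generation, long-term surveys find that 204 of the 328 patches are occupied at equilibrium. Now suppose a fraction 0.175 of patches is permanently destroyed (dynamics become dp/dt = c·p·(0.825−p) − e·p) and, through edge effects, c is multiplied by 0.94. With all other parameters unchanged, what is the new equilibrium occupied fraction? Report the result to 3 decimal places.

Observed p* = 204/328 = 0.62195.
Balance c(1−p*) = e gives e = 0.743×(1 − 0.62195) = 0.28089.
New p* = 0.825 − e/c = 0.825 − 0.28089/0.69842 = 0.42282.

0.423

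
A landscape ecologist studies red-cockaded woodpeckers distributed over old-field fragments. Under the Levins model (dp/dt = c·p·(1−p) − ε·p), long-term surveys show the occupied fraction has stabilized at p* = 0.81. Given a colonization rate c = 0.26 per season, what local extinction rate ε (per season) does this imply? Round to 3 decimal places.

0.049

At equilibrium c(1−p*) = ε.
ε = 0.26 × (1 − 0.81) = 0.26 × 0.1900 = 0.0494.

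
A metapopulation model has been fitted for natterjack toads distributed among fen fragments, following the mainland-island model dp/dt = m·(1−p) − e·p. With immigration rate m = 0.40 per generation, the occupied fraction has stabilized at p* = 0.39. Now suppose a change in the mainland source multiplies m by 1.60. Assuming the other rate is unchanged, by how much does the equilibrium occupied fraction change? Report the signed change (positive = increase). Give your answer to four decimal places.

Balance m(1−p*) = e·p* gives e = m(1−p*)/p* = 0.40×0.61000/0.39000 = 0.62564.
New p* = m/(m+e) = 0.64000/(0.64000+0.62564) = 0.50567.
Δp* = 0.50567 − 0.39000 = +0.11567.

0.1157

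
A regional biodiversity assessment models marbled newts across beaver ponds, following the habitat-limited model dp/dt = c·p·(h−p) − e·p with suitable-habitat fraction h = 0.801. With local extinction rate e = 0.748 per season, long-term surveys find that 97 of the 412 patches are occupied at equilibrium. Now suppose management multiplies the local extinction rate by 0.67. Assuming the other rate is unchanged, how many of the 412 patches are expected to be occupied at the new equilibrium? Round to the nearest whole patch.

Observed p* = 97/412 = 0.23544.
Balance c(h−p*) = e gives c = e/(0.801 − 0.23544) = 0.748/0.56556 = 1.32258.
New p* = 0.801 − e/c = 0.801 − 0.50116/1.32258 = 0.42207.
Expected occupied = 412 × 0.42207 = 173.89 ≈ 174.

174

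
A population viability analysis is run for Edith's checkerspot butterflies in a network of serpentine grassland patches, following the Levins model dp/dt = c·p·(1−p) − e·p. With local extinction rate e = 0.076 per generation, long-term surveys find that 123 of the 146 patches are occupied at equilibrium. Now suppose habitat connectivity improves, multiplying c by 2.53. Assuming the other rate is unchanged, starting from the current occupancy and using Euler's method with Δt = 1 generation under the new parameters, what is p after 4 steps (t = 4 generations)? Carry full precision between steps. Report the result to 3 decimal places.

0.938

Observed p* = 123/146 = 0.84247.
Balance c(1−p*) = e gives c = e/(1 − 0.84247) = 0.076/0.15753 = 0.48243.
Starting from p₀ = 0.84247; update p ← p + (dp/dt)·Δt with the new parameters.
t = 1: p = 0.84247 + (+0.09796) = 0.94043
t = 2: p = 0.94043 + (-0.00309) = 0.93734
t = 3: p = 0.93734 + (+0.00046) = 0.93779
t = 4: p = 0.93779 + (-0.00007) = 0.93773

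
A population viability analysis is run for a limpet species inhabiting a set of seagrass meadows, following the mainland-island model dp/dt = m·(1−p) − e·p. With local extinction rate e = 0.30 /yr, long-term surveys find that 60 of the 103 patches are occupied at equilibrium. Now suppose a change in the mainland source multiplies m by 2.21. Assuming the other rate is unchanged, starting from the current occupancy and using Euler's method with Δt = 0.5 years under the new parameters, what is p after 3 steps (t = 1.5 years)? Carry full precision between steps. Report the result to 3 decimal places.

0.745

Observed p* = 60/103 = 0.58252.
Balance m(1−p*) = e·p* gives m = e·p*/(1−p*) = 0.30×0.58252/0.41748 = 0.41860.
Starting from p₀ = 0.58252; update p ← p + (dp/dt)·Δt with the new parameters.
  1  |  dp/dt·Δt = +0.105728  |  p_1 = 0.688252
  2  |  dp/dt·Δt = +0.040964  |  p_2 = 0.729216
  3  |  dp/dt·Δt = +0.015871  |  p_3 = 0.745087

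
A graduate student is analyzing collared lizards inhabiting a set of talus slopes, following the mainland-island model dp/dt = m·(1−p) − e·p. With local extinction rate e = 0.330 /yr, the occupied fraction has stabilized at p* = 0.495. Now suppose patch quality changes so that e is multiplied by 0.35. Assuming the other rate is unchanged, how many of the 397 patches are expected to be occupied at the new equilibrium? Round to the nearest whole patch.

Balance m(1−p*) = e·p* gives m = e·p*/(1−p*) = 0.330×0.49500/0.50500 = 0.32347.
New p* = m/(m+e) = 0.32347/(0.32347+0.11550) = 0.73688.
Expected occupied = 397 × 0.73688 = 292.54 ≈ 293.

293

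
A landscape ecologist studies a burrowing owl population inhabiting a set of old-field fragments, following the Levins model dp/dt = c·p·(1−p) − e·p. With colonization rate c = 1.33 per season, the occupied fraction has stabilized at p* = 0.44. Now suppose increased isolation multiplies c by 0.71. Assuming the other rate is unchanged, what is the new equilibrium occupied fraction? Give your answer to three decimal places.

Balance c(1−p*) = e gives e = 1.33×(1 − 0.44000) = 0.74480.
New p* = 1 − e/c = 1 − 0.74480/0.94430 = 0.21127.

0.211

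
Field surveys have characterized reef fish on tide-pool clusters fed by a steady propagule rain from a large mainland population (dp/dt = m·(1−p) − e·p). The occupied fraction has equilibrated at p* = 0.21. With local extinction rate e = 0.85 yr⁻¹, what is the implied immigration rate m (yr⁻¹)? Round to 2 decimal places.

0.23

At equilibrium m(1−p*) = e·p*, so m = e·p*/(1−p*).
m = 0.85 × 0.21 / 0.7900 = 0.1785/0.7900 = 0.2259.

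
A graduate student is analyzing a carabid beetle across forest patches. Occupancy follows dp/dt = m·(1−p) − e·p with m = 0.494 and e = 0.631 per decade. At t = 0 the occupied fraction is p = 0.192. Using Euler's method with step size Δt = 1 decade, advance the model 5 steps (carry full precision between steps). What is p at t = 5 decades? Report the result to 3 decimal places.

Update rule: p ← p + [m·(1−p) − e·p]·Δt with Δt = 1.
step 1: Δp = +0.27800, p = 0.47000
step 2: Δp = -0.03475, p = 0.43525
step 3: Δp = +0.00434, p = 0.43959
step 4: Δp = -0.00054, p = 0.43905
step 5: Δp = +0.00007, p = 0.43912

0.439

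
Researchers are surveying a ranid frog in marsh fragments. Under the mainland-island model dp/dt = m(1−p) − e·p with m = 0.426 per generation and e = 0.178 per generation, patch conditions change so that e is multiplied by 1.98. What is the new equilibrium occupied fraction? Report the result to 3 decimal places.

0.547

Before: p* = 0.426/(0.426+0.178) = 0.7053.
After: m = 0.426, e = 0.35244; p* = 0.426/0.7784 = 0.5472.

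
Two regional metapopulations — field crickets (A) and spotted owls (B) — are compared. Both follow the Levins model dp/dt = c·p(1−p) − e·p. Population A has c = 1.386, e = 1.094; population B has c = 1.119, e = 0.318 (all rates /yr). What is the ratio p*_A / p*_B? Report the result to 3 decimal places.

0.294

A: p*_A = 1 − 1.094/1.386 = 0.2107.
B: p*_B = 1 − 0.318/1.119 = 0.7158.
p*_A / p*_B = 0.2107/0.7158 = 0.2943.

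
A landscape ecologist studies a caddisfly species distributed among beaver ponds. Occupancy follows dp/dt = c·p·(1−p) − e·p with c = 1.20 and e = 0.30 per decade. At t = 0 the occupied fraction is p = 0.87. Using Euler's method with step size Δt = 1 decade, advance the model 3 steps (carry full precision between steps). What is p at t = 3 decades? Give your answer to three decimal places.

Update rule: p ← p + [c·p·(1−p) − e·p]·Δt with Δt = 1.
step 1: Δp = -0.12528, p = 0.74472
step 2: Δp = +0.00472, p = 0.74944
step 3: Δp = +0.00050, p = 0.74994

0.750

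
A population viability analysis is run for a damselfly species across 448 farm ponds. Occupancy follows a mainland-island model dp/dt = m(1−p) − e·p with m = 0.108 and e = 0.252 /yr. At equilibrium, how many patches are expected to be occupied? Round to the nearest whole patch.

134

p* = m/(m+e) = 0.108/0.3600 = 0.3000.
Expected occupied patches = N × p* = 448 × 0.3000 = 134.40 ≈ 134.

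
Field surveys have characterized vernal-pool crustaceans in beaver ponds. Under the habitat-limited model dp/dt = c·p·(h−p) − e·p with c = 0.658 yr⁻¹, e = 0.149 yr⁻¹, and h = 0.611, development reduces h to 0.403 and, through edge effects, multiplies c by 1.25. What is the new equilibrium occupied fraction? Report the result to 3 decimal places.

Before: p* = h − e/c = 0.611 − 0.149/0.658 = 0.611 − 0.2264 = 0.3846.
After: c = 0.8225, e = 0.149, h = 0.403; p* = 0.403 − 0.149/0.8225 = 0.2218.

0.222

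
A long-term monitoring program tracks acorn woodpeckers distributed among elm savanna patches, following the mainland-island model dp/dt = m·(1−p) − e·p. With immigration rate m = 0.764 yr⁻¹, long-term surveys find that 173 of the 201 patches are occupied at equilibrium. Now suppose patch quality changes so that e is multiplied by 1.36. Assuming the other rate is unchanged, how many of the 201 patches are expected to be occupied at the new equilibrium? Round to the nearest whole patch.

165

Observed p* = 173/201 = 0.86070.
Balance m(1−p*) = e·p* gives e = m(1−p*)/p* = 0.764×0.13930/0.86070 = 0.12365.
New p* = m/(m+e) = 0.76400/(0.76400+0.16816) = 0.81960.
Expected occupied = 201 × 0.81960 = 164.74 ≈ 165.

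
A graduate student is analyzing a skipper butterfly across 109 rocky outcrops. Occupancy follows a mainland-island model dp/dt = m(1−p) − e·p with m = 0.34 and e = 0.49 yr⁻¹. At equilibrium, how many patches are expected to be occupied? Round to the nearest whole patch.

45

p* = m/(m+e) = 0.34/0.8300 = 0.4096.
Expected occupied patches = N × p* = 109 × 0.4096 = 44.65 ≈ 45.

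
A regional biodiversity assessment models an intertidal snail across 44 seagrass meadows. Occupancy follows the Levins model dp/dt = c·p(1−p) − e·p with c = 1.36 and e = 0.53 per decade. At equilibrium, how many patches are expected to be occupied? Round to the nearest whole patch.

27

p* = 1 − e/c = 1 − 0.53/1.36 = 0.6103.
Expected occupied patches = N × p* = 44 × 0.6103 = 26.85 ≈ 27.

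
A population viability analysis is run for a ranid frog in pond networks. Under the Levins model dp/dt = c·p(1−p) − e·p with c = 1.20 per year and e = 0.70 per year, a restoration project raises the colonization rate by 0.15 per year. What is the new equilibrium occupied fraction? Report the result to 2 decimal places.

Before: p* = 1 − 0.70/1.20 = 0.4167.
After the change, c = 1.35, e = 0.7, so p* = 1 − 0.7/1.35 = 0.4815.

0.48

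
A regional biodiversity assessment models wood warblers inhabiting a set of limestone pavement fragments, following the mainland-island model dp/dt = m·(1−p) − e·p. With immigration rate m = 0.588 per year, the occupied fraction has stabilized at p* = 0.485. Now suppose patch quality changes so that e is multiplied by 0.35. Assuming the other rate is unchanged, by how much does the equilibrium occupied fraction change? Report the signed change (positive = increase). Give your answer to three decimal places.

0.244

Balance m(1−p*) = e·p* gives e = m(1−p*)/p* = 0.588×0.51500/0.48500 = 0.62437.
New p* = m/(m+e) = 0.58800/(0.58800+0.21853) = 0.72905.
Δp* = 0.72905 − 0.48500 = +0.24405.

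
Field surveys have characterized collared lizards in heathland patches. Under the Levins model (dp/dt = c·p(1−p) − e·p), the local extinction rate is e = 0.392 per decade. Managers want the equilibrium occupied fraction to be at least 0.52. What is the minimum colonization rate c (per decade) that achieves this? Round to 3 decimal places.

0.817

p* = 1 − e/c ≥ 0.52 requires e/c ≤ 0.4800, i.e. c ≥ e/0.4800.
c_min = 0.392/0.4800 = 0.8167.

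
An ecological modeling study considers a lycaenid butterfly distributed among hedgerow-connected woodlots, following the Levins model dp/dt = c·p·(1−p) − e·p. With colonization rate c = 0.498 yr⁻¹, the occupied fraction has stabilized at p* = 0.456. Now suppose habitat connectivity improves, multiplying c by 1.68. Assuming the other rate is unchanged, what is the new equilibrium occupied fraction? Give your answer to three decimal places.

0.676

Balance c(1−p*) = e gives e = 0.498×(1 − 0.45600) = 0.27091.
New p* = 1 − e/c = 1 − 0.27091/0.83664 = 0.67619.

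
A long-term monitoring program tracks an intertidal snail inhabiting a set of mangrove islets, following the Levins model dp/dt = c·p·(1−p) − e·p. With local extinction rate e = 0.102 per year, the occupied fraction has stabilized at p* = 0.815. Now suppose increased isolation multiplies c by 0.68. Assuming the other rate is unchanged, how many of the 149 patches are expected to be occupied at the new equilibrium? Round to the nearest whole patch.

Balance c(1−p*) = e gives c = e/(1 − 0.81500) = 0.102/0.18500 = 0.55135.
New p* = 1 − e/c = 1 − 0.10200/0.37492 = 0.72794.
Expected occupied = 149 × 0.72794 = 108.46 ≈ 108.

108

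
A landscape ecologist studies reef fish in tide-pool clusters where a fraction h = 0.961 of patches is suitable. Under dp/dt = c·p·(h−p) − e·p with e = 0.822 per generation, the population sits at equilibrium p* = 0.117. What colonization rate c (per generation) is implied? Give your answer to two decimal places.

At equilibrium c(h−p*) = e, so c = e/(h−p*).
c = 0.822/(0.961 − 0.117) = 0.822/0.8440 = 0.9739.

0.97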